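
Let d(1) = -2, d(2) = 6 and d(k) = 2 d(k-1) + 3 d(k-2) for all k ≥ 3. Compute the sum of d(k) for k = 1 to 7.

1090

d(3) = 2*6 + 3*(-2) = 6
d(4) = 2*6 + 3*6 = 30
d(5) = 2*30 + 3*6 = 78
d(6) = 2*78 + 3*30 = 246
d(7) = 2*246 + 3*78 = 726
Sum = (-2) + 6 + 6 + 30 + 78 + 246 + 726 = 1090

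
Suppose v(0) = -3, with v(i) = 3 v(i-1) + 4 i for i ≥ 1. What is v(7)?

-17

v(1) = 3·(-3) + 4 = -5
v(2) = 3·(-5) + 8 = -7
v(3) = 3·(-7) + 12 = -9
v(4) = 3·(-9) + 16 = -11
v(5) = 3·(-11) + 20 = -13
v(6) = 3·(-13) + 24 = -15
v(7) = 3·(-15) + 28 = -17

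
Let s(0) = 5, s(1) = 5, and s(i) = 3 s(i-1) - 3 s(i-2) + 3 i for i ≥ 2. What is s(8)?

276

s(2) = 3·5 - 3·5 + 6 = 6
s(3) = 3·6 - 3·5 + 9 = 12
s(4) = 3·12 - 3·6 + 12 = 30
s(5) = 3·30 - 3·12 + 15 = 69
s(6) = 3·69 - 3·30 + 18 = 135
s(7) = 3·135 - 3·69 + 21 = 219
s(8) = 3·219 - 3·135 + 24 = 276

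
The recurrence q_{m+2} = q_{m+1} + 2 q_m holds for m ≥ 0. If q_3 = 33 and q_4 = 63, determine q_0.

Rearranging, q_{m-2} = (q_m - q_{m-1}) / 2.
q_2 = (63 - 33) / 2 = 30/2 = 15
q_1 = (33 - 15) / 2 = 18/2 = 9
q_0 = (15 - 9) / 2 = 6/2 = 3

3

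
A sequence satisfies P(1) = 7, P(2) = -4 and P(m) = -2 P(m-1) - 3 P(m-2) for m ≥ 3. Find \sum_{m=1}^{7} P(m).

142

P(3) = -2*(-4) - 3*7 = -13
P(4) = -2*(-13) - 3*(-4) = 38
P(5) = -2*38 - 3*(-13) = -37
P(6) = -2*(-37) - 3*38 = -40
P(7) = -2*(-40) - 3*(-37) = 191
Sum = 7 + (-4) + (-13) + 38 + (-37) + (-40) + 191 = 142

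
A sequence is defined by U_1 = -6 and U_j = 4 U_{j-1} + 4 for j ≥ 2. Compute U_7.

-19116

U_2 = 4·(-6) + 4 = -20
U_3 = 4·(-20) + 4 = -76
U_4 = 4·(-76) + 4 = -300
U_5 = 4·(-300) + 4 = -1196
U_6 = 4·(-1196) + 4 = -4780
U_7 = 4·(-4780) + 4 = -19116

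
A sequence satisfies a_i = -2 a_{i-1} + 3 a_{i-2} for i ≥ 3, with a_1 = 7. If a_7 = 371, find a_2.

5

Let a_2 = z.
a_3 = 21 - 2z
a_4 = -42 + 7z
a_5 = 147 - 20z
a_6 = -420 + 61z
a_7 = 1281 - 182z
So 1281 - 182z = 371, giving z = 5.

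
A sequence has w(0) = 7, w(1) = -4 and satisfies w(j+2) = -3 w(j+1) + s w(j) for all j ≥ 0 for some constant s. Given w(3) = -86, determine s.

2

w(2) = 12 + 7s
w(3) = -36 - 25s
So -36 - 25s = -86, giving s = 2.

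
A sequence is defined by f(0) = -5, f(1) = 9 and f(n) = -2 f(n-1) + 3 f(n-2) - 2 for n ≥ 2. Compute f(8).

f(2) = -2·9 + 3·(-5) - 2 = -35
f(3) = -2·(-35) + 3·9 - 2 = 95
f(4) = -2·95 + 3·(-35) - 2 = -297
f(5) = -2·(-297) + 3·95 - 2 = 877
f(6) = -2·877 + 3·(-297) - 2 = -2647
f(7) = -2·(-2647) + 3·877 - 2 = 7923
f(8) = -2·7923 + 3·(-2647) - 2 = -23789

-23789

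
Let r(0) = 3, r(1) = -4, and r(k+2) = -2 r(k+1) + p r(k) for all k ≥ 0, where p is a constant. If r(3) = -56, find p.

r(2) = 8 + 3p
r(3) = -16 - 10p
So -16 - 10p = -56, giving p = 4.

4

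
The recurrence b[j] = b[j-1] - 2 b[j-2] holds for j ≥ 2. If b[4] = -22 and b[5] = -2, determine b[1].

8

Rearranging, b[j-2] = (b[j] - b[j-1]) / -2.
b[3] = (-2 - (-22)) / -2 = 20/-2 = -10
b[2] = (-22 - (-10)) / -2 = -12/-2 = 6
b[1] = (-10 - 6) / -2 = -16/-2 = 8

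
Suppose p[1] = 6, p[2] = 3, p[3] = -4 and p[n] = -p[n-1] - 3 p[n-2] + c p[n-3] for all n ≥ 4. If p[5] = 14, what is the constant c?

p[4] = -5 + 6c
p[5] = 17 - 3c
So 17 - 3c = 14, giving c = 1.

1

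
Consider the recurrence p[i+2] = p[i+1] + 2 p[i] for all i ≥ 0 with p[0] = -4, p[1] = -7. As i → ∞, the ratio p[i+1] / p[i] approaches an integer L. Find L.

2

The characteristic equation is r^2 - r - 2 = 0, which factors as (r - 2)(r + 1) = 0.
So the roots are 2 and -1. Since |2| > |-1| and the coefficient of 2^i is non-zero, the ratio tends to 2.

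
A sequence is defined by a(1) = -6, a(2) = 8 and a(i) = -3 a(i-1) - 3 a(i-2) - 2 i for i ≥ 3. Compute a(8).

a(3) = -3·8 - 3·(-6) - 6 = -12
a(4) = -3·(-12) - 3·8 - 8 = 4
a(5) = -3·4 - 3·(-12) - 10 = 14
a(6) = -3·14 - 3·4 - 12 = -66
a(7) = -3·(-66) - 3·14 - 14 = 142
a(8) = -3·142 - 3·(-66) - 16 = -244

-244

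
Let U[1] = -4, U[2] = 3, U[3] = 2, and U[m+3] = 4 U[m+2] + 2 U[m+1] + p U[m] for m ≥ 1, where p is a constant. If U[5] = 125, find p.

U[4] = 14 - 4p
U[5] = 60 - 13p
So 60 - 13p = 125, giving p = -5.

-5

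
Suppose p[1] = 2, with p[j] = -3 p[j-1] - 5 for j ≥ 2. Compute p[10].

p[2] = -3(2) - 5 = -11
p[3] = -3(-11) - 5 = 28
p[4] = -3(28) - 5 = -89
p[5] = -3(-89) - 5 = 262
p[6] = -3(262) - 5 = -791
p[7] = -3(-791) - 5 = 2368
p[8] = -3(2368) - 5 = -7109
p[9] = -3(-7109) - 5 = 21322
p[10] = -3(21322) - 5 = -63971

-63971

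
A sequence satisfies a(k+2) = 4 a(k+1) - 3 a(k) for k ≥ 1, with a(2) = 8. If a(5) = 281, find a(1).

Let a(1) = z.
a(3) = 32 - 3z
a(4) = 104 - 12z
a(5) = 320 - 39z
So 320 - 39z = 281, giving z = 1.

1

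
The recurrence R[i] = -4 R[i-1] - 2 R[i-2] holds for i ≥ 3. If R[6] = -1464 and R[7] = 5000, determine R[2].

Rearranging, R[i-2] = (R[i] + 4 R[i-1]) / -2.
R[5] = (5000 + 4(-1464)) / -2 = -856/-2 = 428
R[4] = (-1464 + 4(428)) / -2 = 248/-2 = -124
R[3] = (428 + 4(-124)) / -2 = -68/-2 = 34
R[2] = (-124 + 4(34)) / -2 = 12/-2 = -6

-6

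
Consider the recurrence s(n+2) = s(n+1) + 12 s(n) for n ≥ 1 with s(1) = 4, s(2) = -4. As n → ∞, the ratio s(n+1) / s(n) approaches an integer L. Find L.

4

The characteristic equation is r^2 - r - 12 = 0, which factors as (r - 4)(r + 3) = 0.
So the roots are 4 and -3. Since |4| > |-3| and the coefficient of 4^n is non-zero, the ratio tends to 4.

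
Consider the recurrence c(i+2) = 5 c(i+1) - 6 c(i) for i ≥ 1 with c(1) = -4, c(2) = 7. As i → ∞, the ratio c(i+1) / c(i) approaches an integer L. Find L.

3

The characteristic equation is r^2 - 5r + 6 = 0, which factors as (r - 3)(r - 2) = 0.
So the roots are 3 and 2. Since |3| > |2| and the coefficient of 3^i is non-zero, the ratio tends to 3.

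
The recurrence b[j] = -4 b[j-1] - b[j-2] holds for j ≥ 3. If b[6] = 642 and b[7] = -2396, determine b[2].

2

Rearranging, b[j-2] = -(b[j] + 4 b[j-1]).
b[5] = -(-2396 + 4(642)) = -172
b[4] = -(642 + 4(-172)) = 46
b[3] = -(-172 + 4(46)) = -12
b[2] = -(46 + 4(-12)) = 2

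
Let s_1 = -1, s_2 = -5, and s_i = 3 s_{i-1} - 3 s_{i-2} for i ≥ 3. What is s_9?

s_3 = 3(-5) - 3(-1) = -12
s_4 = 3(-12) - 3(-5) = -21
s_5 = 3(-21) - 3(-12) = -27
s_6 = 3(-27) - 3(-21) = -18
s_7 = 3(-18) - 3(-27) = 27
s_8 = 3(27) - 3(-18) = 135
s_9 = 3(135) - 3(27) = 324

324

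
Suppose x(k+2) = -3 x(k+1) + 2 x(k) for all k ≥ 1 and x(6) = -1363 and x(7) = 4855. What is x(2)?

-7

Rearranging, x(k-2) = (x(k) + 3 x(k-1)) / 2.
x(5) = (4855 + 3*(-1363)) / 2 = 766/2 = 383
x(4) = (-1363 + 3*383) / 2 = -214/2 = -107
x(3) = (383 + 3*(-107)) / 2 = 62/2 = 31
x(2) = (-107 + 3*31) / 2 = -14/2 = -7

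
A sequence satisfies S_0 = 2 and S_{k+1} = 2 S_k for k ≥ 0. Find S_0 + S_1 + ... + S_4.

62

S_1 = 2(2) = 4
S_2 = 2(4) = 8
S_3 = 2(8) = 16
S_4 = 2(16) = 32
Sum = 2 + 4 + 8 + 16 + 32 = 62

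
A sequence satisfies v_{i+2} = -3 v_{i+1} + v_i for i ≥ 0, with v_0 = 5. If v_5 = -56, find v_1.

1

Let v_1 = y.
v_2 = 5 - 3y
v_3 = -15 + 10y
v_4 = 50 - 33y
v_5 = -165 + 109y
So -165 + 109y = -56, giving y = 1.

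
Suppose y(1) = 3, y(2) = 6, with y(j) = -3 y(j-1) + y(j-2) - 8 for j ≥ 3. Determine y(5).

-232

y(3) = -3*6 + 3 - 8 = -23
y(4) = -3*(-23) + 6 - 8 = 67
y(5) = -3*67 + (-23) - 8 = -232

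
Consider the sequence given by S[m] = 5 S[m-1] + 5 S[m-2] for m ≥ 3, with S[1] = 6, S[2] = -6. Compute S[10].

S[3] = 5·(-6) + 5·6 = 0
S[4] = 5·0 + 5·(-6) = -30
S[5] = 5·(-30) + 5·0 = -150
S[6] = 5·(-150) + 5·(-30) = -900
S[7] = 5·(-900) + 5·(-150) = -5250
S[8] = 5·(-5250) + 5·(-900) = -30750
S[9] = 5·(-30750) + 5·(-5250) = -180000
S[10] = 5·(-180000) + 5·(-30750) = -1053750

-1053750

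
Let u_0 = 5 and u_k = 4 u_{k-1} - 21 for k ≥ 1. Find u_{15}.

The fixed point is -21/(1 - 4) = 7, so u_k - 7 = 4(u_{k-1} - 7).
Hence u_k = -2·4^k + 7.
u_{15} = -2·4^{15} + 7 = -2·1073741824 + 7 = -2147483641.

-2147483641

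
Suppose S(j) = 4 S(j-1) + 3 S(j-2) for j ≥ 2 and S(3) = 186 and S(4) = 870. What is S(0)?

6

Rearranging, S(j-2) = (S(j) - 4 S(j-1)) / 3.
S(2) = (870 - 4·186) / 3 = 126/3 = 42
S(1) = (186 - 4·42) / 3 = 18/3 = 6
S(0) = (42 - 4·6) / 3 = 18/3 = 6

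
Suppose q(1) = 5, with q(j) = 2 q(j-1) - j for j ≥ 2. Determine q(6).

q(2) = 2(5) - 2 = 8
q(3) = 2(8) - 3 = 13
q(4) = 2(13) - 4 = 22
q(5) = 2(22) - 5 = 39
q(6) = 2(39) - 6 = 72

72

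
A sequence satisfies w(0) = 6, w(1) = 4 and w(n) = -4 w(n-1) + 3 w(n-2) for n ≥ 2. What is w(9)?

23908

w(2) = -4(4) + 3(6) = 2
w(3) = -4(2) + 3(4) = 4
w(4) = -4(4) + 3(2) = -10
w(5) = -4(-10) + 3(4) = 52
w(6) = -4(52) + 3(-10) = -238
w(7) = -4(-238) + 3(52) = 1108
w(8) = -4(1108) + 3(-238) = -5146
w(9) = -4(-5146) + 3(1108) = 23908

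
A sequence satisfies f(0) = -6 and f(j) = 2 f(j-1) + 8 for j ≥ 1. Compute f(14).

The fixed point is 8/(1 - 2) = -8, so f(j) + 8 = 2(f(j-1) + 8).
Hence f(j) = 2·2^j - 8.
f(14) = 2·2^{14} - 8 = 2·16384 - 8 = 32760.

32760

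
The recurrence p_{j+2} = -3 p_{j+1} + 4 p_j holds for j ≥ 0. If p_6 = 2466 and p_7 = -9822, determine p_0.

9

Rearranging, p_{j-2} = (p_j + 3 p_{j-1}) / 4.
p_5 = (-9822 + 3*2466) / 4 = -2424/4 = -606
p_4 = (2466 + 3*(-606)) / 4 = 648/4 = 162
p_3 = (-606 + 3*162) / 4 = -120/4 = -30
p_2 = (162 + 3*(-30)) / 4 = 72/4 = 18
p_1 = (-30 + 3*18) / 4 = 24/4 = 6
p_0 = (18 + 3*6) / 4 = 36/4 = 9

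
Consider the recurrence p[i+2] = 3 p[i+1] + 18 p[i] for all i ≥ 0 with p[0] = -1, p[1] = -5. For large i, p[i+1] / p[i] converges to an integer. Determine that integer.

6

The characteristic equation is r^2 - 3r - 18 = 0, which factors as (r - 6)(r + 3) = 0.
So the roots are 6 and -3. Since |6| > |-3| and the coefficient of 6^i is non-zero, the ratio tends to 6.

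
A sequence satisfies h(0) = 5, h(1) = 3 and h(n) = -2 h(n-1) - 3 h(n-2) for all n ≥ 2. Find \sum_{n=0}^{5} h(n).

-76

h(2) = -2(3) - 3(5) = -21
h(3) = -2(-21) - 3(3) = 33
h(4) = -2(33) - 3(-21) = -3
h(5) = -2(-3) - 3(33) = -93
Sum = 5 + 3 + (-21) + 33 + (-3) + (-93) = -76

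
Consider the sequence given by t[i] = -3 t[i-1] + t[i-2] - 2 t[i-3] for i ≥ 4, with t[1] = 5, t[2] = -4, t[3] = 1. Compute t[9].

t[4] = -3*1 + (-4) - 2*5 = -17
t[5] = -3*(-17) + 1 - 2*(-4) = 60
t[6] = -3*60 + (-17) - 2*1 = -199
t[7] = -3*(-199) + 60 - 2*(-17) = 691
t[8] = -3*691 + (-199) - 2*60 = -2392
t[9] = -3*(-2392) + 691 - 2*(-199) = 8265

8265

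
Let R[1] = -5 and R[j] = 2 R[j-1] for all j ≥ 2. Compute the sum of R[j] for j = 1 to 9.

R[2] = 2·(-5) = -10
R[3] = 2·(-10) = -20
R[4] = 2·(-20) = -40
R[5] = 2·(-40) = -80
R[6] = 2·(-80) = -160
R[7] = 2·(-160) = -320
R[8] = 2·(-320) = -640
R[9] = 2·(-640) = -1280
Sum = (-5) + (-10) + (-20) + (-40) + (-80) + (-160) + (-320) + (-640) + (-1280) = -2555

-2555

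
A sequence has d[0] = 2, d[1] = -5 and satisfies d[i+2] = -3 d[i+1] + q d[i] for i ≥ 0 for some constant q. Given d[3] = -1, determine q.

-4

d[2] = 15 + 2q
d[3] = -45 - 11q
So -45 - 11q = -1, giving q = -4.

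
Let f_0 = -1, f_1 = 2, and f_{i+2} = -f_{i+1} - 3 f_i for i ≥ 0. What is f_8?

109

f_2 = -2 - 3·(-1) = 1
f_3 = -1 - 3·2 = -7
f_4 = -(-7) - 3·1 = 4
f_5 = -4 - 3·(-7) = 17
f_6 = -17 - 3·4 = -29
f_7 = -(-29) - 3·17 = -22
f_8 = -(-22) - 3·(-29) = 109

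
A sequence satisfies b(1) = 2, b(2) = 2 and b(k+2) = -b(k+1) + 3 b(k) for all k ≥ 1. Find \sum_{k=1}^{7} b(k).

50

b(3) = -2 + 3(2) = 4
b(4) = -4 + 3(2) = 2
b(5) = -2 + 3(4) = 10
b(6) = -10 + 3(2) = -4
b(7) = -(-4) + 3(10) = 34
Sum = 2 + 2 + 4 + 2 + 10 + (-4) + 34 = 50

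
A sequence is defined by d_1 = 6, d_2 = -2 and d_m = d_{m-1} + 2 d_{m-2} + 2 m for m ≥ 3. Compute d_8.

d_3 = (-2) + 2*6 + 6 = 16
d_4 = 16 + 2*(-2) + 8 = 20
d_5 = 20 + 2*16 + 10 = 62
d_6 = 62 + 2*20 + 12 = 114
d_7 = 114 + 2*62 + 14 = 252
d_8 = 252 + 2*114 + 16 = 496

496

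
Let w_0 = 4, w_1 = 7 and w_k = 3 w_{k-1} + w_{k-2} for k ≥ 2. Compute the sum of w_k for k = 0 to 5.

1284

w_2 = 3(7) + 4 = 25
w_3 = 3(25) + 7 = 82
w_4 = 3(82) + 25 = 271
w_5 = 3(271) + 82 = 895
Sum = 4 + 7 + 25 + 82 + 271 + 895 = 1284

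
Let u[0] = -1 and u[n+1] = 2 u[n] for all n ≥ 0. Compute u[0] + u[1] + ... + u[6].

u[1] = 2*(-1) = -2
u[2] = 2*(-2) = -4
u[3] = 2*(-4) = -8
u[4] = 2*(-8) = -16
u[5] = 2*(-16) = -32
u[6] = 2*(-32) = -64
Sum = (-1) + (-2) + (-4) + (-8) + (-16) + (-32) + (-64) = -127

-127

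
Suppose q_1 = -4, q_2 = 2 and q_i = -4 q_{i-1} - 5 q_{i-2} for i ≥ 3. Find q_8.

q_3 = -4·2 - 5·(-4) = 12
q_4 = -4·12 - 5·2 = -58
q_5 = -4·(-58) - 5·12 = 172
q_6 = -4·172 - 5·(-58) = -398
q_7 = -4·(-398) - 5·172 = 732
q_8 = -4·732 - 5·(-398) = -938

-938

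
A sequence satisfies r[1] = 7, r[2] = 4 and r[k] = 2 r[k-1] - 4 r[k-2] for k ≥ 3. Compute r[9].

-1280

r[3] = 2(4) - 4(7) = -20
r[4] = 2(-20) - 4(4) = -56
r[5] = 2(-56) - 4(-20) = -32
r[6] = 2(-32) - 4(-56) = 160
r[7] = 2(160) - 4(-32) = 448
r[8] = 2(448) - 4(160) = 256
r[9] = 2(256) - 4(448) = -1280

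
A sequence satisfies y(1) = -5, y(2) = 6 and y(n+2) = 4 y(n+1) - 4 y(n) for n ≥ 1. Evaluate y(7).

y(3) = 4·6 - 4·(-5) = 44
y(4) = 4·44 - 4·6 = 152
y(5) = 4·152 - 4·44 = 432
y(6) = 4·432 - 4·152 = 1120
y(7) = 4·1120 - 4·432 = 2752

2752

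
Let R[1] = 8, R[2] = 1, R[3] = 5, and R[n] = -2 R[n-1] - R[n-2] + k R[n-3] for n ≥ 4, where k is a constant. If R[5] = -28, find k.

R[4] = -11 + 8k
R[5] = 17 - 15k
So 17 - 15k = -28, giving k = 3.

3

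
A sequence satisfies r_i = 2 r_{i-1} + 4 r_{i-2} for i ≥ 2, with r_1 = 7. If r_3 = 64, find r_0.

1

Let r_0 = w.
r_2 = 14 + 4w
r_3 = 56 + 8w
So 56 + 8w = 64, giving w = 1.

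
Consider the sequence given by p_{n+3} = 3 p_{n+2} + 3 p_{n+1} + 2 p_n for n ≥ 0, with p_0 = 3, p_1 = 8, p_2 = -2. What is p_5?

314

p_3 = 3·(-2) + 3·8 + 2·3 = 24
p_4 = 3·24 + 3·(-2) + 2·8 = 82
p_5 = 3·82 + 3·24 + 2·(-2) = 314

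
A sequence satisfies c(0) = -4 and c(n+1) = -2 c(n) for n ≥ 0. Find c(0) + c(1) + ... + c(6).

c(1) = -2·(-4) = 8
c(2) = -2·8 = -16
c(3) = -2·(-16) = 32
c(4) = -2·32 = -64
c(5) = -2·(-64) = 128
c(6) = -2·128 = -256
Sum = (-4) + 8 + (-16) + 32 + (-64) + 128 + (-256) = -172

-172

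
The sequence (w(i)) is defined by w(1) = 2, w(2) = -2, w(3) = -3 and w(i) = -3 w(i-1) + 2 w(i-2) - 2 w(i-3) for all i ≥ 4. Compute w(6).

23

w(4) = -3*(-3) + 2*(-2) - 2*2 = 1
w(5) = -3*1 + 2*(-3) - 2*(-2) = -5
w(6) = -3*(-5) + 2*1 - 2*(-3) = 23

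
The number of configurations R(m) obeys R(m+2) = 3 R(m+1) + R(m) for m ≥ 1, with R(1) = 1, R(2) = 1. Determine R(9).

R(3) = 3(1) + 1 = 4
R(4) = 3(4) + 1 = 13
R(5) = 3(13) + 4 = 43
R(6) = 3(43) + 13 = 142
R(7) = 3(142) + 43 = 469
R(8) = 3(469) + 142 = 1549
R(9) = 3(1549) + 469 = 5116

5116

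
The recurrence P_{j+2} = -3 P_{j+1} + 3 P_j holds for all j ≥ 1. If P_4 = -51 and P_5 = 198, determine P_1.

3

Rearranging, P_{j-2} = (P_j + 3 P_{j-1}) / 3.
P_3 = (198 + 3(-51)) / 3 = 45/3 = 15
P_2 = (-51 + 3(15)) / 3 = -6/3 = -2
P_1 = (15 + 3(-2)) / 3 = 9/3 = 3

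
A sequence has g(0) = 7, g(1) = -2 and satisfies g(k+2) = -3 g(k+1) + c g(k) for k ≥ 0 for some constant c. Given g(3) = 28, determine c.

g(2) = 6 + 7c
g(3) = -18 - 23c
So -18 - 23c = 28, giving c = -2.

-2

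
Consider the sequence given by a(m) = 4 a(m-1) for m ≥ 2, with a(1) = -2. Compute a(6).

-2048

a(2) = 4(-2) = -8
a(3) = 4(-8) = -32
a(4) = 4(-32) = -128
a(5) = 4(-128) = -512
a(6) = 4(-512) = -2048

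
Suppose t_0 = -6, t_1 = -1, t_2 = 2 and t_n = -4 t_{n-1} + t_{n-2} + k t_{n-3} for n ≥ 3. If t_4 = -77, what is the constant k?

t_3 = -9 - 6k
t_4 = 38 + 23k
So 38 + 23k = -77, giving k = -5.

-5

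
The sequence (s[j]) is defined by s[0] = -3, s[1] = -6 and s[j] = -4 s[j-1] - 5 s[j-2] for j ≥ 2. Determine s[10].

s[2] = -4*(-6) - 5*(-3) = 39
s[3] = -4*39 - 5*(-6) = -126
s[4] = -4*(-126) - 5*39 = 309
s[5] = -4*309 - 5*(-126) = -606
s[6] = -4*(-606) - 5*309 = 879
s[7] = -4*879 - 5*(-606) = -486
s[8] = -4*(-486) - 5*879 = -2451
s[9] = -4*(-2451) - 5*(-486) = 12234
s[10] = -4*12234 - 5*(-2451) = -36681

-36681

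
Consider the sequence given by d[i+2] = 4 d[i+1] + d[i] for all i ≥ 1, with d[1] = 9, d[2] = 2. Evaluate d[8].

22574

d[3] = 4*2 + 9 = 17
d[4] = 4*17 + 2 = 70
d[5] = 4*70 + 17 = 297
d[6] = 4*297 + 70 = 1258
d[7] = 4*1258 + 297 = 5329
d[8] = 4*5329 + 1258 = 22574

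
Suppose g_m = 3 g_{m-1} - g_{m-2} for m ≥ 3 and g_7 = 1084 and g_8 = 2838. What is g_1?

-4

Rearranging, g_{m-2} = -(g_m - 3 g_{m-1}).
g_6 = -(2838 - 3*1084) = 414
g_5 = -(1084 - 3*414) = 158
g_4 = -(414 - 3*158) = 60
g_3 = -(158 - 3*60) = 22
g_2 = -(60 - 3*22) = 6
g_1 = -(22 - 3*6) = -4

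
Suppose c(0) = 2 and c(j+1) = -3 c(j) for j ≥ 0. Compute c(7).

-4374

c(1) = -3·2 = -6
c(2) = -3·(-6) = 18
c(3) = -3·18 = -54
c(4) = -3·(-54) = 162
c(5) = -3·162 = -486
c(6) = -3·(-486) = 1458
c(7) = -3·1458 = -4374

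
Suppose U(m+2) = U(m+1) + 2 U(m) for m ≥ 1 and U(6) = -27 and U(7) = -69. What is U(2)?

3

Rearranging, U(m-2) = (U(m) - U(m-1)) / 2.
U(5) = (-69 - (-27)) / 2 = -42/2 = -21
U(4) = (-27 - (-21)) / 2 = -6/2 = -3
U(3) = (-21 - (-3)) / 2 = -18/2 = -9
U(2) = (-3 - (-9)) / 2 = 6/2 = 3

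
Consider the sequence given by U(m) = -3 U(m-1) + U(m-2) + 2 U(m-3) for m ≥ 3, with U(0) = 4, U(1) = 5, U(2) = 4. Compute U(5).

U(3) = -3(4) + 5 + 2(4) = 1
U(4) = -3(1) + 4 + 2(5) = 11
U(5) = -3(11) + 1 + 2(4) = -24

-24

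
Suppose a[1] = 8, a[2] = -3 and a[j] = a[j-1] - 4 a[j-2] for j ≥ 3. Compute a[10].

4321

a[3] = (-3) - 4(8) = -35
a[4] = (-35) - 4(-3) = -23
a[5] = (-23) - 4(-35) = 117
a[6] = 117 - 4(-23) = 209
a[7] = 209 - 4(117) = -259
a[8] = (-259) - 4(209) = -1095
a[9] = (-1095) - 4(-259) = -59
a[10] = (-59) - 4(-1095) = 4321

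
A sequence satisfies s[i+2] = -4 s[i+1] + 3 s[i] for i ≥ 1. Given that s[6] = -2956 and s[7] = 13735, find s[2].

Rearranging, s[i-2] = (s[i] + 4 s[i-1]) / 3.
s[5] = (13735 + 4·(-2956)) / 3 = 1911/3 = 637
s[4] = (-2956 + 4·637) / 3 = -408/3 = -136
s[3] = (637 + 4·(-136)) / 3 = 93/3 = 31
s[2] = (-136 + 4·31) / 3 = -12/3 = -4

-4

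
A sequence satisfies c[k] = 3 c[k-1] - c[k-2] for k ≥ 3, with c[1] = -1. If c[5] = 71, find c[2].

3

Let c[2] = w.
c[3] = 1 + 3w
c[4] = 3 + 8w
c[5] = 8 + 21w
So 8 + 21w = 71, giving w = 3.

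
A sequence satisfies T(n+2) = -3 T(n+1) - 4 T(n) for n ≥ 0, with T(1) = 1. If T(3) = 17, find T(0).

Let T(0) = x.
T(2) = -3 - 4x
T(3) = 5 + 12x
So 5 + 12x = 17, giving x = 1.

1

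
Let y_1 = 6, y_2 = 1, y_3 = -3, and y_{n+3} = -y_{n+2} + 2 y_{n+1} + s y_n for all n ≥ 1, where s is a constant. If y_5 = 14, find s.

y_4 = 5 + 6s
y_5 = -11 - 5s
So -11 - 5s = 14, giving s = -5.

-5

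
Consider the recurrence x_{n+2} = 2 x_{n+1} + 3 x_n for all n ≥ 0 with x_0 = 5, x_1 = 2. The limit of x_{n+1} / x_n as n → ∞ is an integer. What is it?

The characteristic equation is r^2 - 2r - 3 = 0, which factors as (r - 3)(r + 1) = 0.
So the roots are 3 and -1. Since |3| > |-1| and the coefficient of 3^n is non-zero, the ratio tends to 3.

3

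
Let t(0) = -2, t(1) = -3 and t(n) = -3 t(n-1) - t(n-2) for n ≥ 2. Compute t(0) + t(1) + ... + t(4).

55

t(2) = -3·(-3) - (-2) = 11
t(3) = -3·11 - (-3) = -30
t(4) = -3·(-30) - 11 = 79
Sum = (-2) + (-3) + 11 + (-30) + 79 = 55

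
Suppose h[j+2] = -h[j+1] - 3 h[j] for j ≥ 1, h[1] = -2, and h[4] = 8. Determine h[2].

Let h[2] = w.
h[3] = 6 - w
h[4] = -6 - 2w
So -6 - 2w = 8, giving w = -7.

-7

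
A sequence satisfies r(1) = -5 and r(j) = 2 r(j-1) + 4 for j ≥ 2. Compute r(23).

The fixed point is 4/(1 - 2) = -4, so r(j) + 4 = 2(r(j-1) + 4).
Hence r(j) = -1·2^{j-1} - 4.
r(23) = -1·2^{22} - 4 = -1·4194304 - 4 = -4194308.

-4194308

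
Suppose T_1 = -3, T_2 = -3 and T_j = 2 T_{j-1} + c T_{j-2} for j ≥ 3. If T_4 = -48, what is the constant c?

T_3 = -6 - 3c
T_4 = -12 - 9c
So -12 - 9c = -48, giving c = 4.

4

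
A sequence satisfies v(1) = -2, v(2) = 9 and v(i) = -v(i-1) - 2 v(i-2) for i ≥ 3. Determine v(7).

v(3) = -9 - 2·(-2) = -5
v(4) = -(-5) - 2·9 = -13
v(5) = -(-13) - 2·(-5) = 23
v(6) = -23 - 2·(-13) = 3
v(7) = -3 - 2·23 = -49

-49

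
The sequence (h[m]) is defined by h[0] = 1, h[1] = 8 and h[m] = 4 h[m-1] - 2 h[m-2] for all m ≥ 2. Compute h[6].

h[2] = 4·8 - 2·1 = 30
h[3] = 4·30 - 2·8 = 104
h[4] = 4·104 - 2·30 = 356
h[5] = 4·356 - 2·104 = 1216
h[6] = 4·1216 - 2·356 = 4152

4152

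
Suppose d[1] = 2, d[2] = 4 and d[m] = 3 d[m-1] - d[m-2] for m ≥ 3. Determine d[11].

21892

d[3] = 3(4) - 2 = 10
d[4] = 3(10) - 4 = 26
d[5] = 3(26) - 10 = 68
d[6] = 3(68) - 26 = 178
d[7] = 3(178) - 68 = 466
d[8] = 3(466) - 178 = 1220
d[9] = 3(1220) - 466 = 3194
d[10] = 3(3194) - 1220 = 8362
d[11] = 3(8362) - 3194 = 21892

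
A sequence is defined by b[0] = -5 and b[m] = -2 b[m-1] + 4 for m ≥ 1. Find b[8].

b[1] = -2·(-5) + 4 = 14
b[2] = -2·14 + 4 = -24
b[3] = -2·(-24) + 4 = 52
b[4] = -2·52 + 4 = -100
b[5] = -2·(-100) + 4 = 204
b[6] = -2·204 + 4 = -404
b[7] = -2·(-404) + 4 = 812
b[8] = -2·812 + 4 = -1620

-1620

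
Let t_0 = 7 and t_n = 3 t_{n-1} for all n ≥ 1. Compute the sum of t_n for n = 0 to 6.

7651

t_1 = 3*7 = 21
t_2 = 3*21 = 63
t_3 = 3*63 = 189
t_4 = 3*189 = 567
t_5 = 3*567 = 1701
t_6 = 3*1701 = 5103
Sum = 7 + 21 + 63 + 189 + 567 + 1701 + 5103 = 7651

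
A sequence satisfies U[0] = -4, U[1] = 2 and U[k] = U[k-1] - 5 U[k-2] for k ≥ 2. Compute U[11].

U[2] = 2 - 5(-4) = 22
U[3] = 22 - 5(2) = 12
U[4] = 12 - 5(22) = -98
U[5] = (-98) - 5(12) = -158
U[6] = (-158) - 5(-98) = 332
U[7] = 332 - 5(-158) = 1122
U[8] = 1122 - 5(332) = -538
U[9] = (-538) - 5(1122) = -6148
U[10] = (-6148) - 5(-538) = -3458
U[11] = (-3458) - 5(-6148) = 27282

27282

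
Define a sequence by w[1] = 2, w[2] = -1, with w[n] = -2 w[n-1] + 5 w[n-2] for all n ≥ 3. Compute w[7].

1352

w[3] = -2·(-1) + 5·2 = 12
w[4] = -2·12 + 5·(-1) = -29
w[5] = -2·(-29) + 5·12 = 118
w[6] = -2·118 + 5·(-29) = -381
w[7] = -2·(-381) + 5·118 = 1352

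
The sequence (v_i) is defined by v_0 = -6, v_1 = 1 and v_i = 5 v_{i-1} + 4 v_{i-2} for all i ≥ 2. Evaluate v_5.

v_2 = 5(1) + 4(-6) = -19
v_3 = 5(-19) + 4(1) = -91
v_4 = 5(-91) + 4(-19) = -531
v_5 = 5(-531) + 4(-91) = -3019

-3019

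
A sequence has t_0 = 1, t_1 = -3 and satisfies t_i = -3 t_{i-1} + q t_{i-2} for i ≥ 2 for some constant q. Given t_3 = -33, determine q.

t_2 = 9 + q
t_3 = -27 - 6q
So -27 - 6q = -33, giving q = 1.

1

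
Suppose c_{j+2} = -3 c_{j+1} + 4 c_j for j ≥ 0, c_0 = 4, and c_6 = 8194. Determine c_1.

Let c_1 = x.
c_2 = 16 - 3x
c_3 = -48 + 13x
c_4 = 208 - 51x
c_5 = -816 + 205x
c_6 = 3280 - 819x
So 3280 - 819x = 8194, giving x = -6.

-6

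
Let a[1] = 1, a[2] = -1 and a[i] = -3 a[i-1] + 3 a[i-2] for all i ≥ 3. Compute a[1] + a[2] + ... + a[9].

13206

a[3] = -3*(-1) + 3*1 = 6
a[4] = -3*6 + 3*(-1) = -21
a[5] = -3*(-21) + 3*6 = 81
a[6] = -3*81 + 3*(-21) = -306
a[7] = -3*(-306) + 3*81 = 1161
a[8] = -3*1161 + 3*(-306) = -4401
a[9] = -3*(-4401) + 3*1161 = 16686
Sum = 1 + (-1) + 6 + (-21) + 81 + (-306) + 1161 + (-4401) + 16686 = 13206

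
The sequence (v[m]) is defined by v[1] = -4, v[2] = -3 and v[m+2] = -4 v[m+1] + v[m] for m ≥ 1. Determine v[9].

47660

v[3] = -4*(-3) + (-4) = 8
v[4] = -4*8 + (-3) = -35
v[5] = -4*(-35) + 8 = 148
v[6] = -4*148 + (-35) = -627
v[7] = -4*(-627) + 148 = 2656
v[8] = -4*2656 + (-627) = -11251
v[9] = -4*(-11251) + 2656 = 47660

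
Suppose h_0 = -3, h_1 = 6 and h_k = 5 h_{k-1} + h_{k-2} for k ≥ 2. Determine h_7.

h_2 = 5*6 + (-3) = 27
h_3 = 5*27 + 6 = 141
h_4 = 5*141 + 27 = 732
h_5 = 5*732 + 141 = 3801
h_6 = 5*3801 + 732 = 19737
h_7 = 5*19737 + 3801 = 102486

102486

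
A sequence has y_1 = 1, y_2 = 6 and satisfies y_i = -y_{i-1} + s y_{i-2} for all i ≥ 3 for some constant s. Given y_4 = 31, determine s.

y_3 = -6 + s
y_4 = 6 + 5s
So 6 + 5s = 31, giving s = 5.

5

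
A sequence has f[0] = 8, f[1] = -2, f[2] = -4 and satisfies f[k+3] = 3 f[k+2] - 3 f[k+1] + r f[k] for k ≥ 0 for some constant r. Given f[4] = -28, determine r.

-1

f[3] = -6 + 8r
f[4] = -6 + 22r
So -6 + 22r = -28, giving r = -1.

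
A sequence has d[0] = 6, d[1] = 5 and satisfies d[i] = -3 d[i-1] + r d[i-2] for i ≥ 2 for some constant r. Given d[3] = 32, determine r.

d[2] = -15 + 6r
d[3] = 45 - 13r
So 45 - 13r = 32, giving r = 1.

1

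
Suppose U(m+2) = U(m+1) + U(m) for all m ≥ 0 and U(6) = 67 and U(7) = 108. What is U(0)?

Rearranging, U(m-2) = U(m) - U(m-1).
U(5) = 108 - 67 = 41
U(4) = 67 - 41 = 26
U(3) = 41 - 26 = 15
U(2) = 26 - 15 = 11
U(1) = 15 - 11 = 4
U(0) = 11 - 4 = 7

7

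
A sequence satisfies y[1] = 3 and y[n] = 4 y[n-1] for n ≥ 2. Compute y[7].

12288

y[2] = 4*3 = 12
y[3] = 4*12 = 48
y[4] = 4*48 = 192
y[5] = 4*192 = 768
y[6] = 4*768 = 3072
y[7] = 4*3072 = 12288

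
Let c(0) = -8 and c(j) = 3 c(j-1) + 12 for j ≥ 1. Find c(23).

-188286357660

The fixed point is 12/(1 - 3) = -6, so c(j) + 6 = 3(c(j-1) + 6).
Hence c(j) = -2·3^j - 6.
c(23) = -2·3^{23} - 6 = -2·94143178827 - 6 = -188286357660.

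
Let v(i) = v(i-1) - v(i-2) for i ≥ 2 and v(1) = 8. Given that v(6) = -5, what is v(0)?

-5

Let v(0) = w.
v(2) = 8 - w
v(3) = -w
v(4) = -8
v(5) = -8 + w
v(6) = w
So w = -5, giving w = -5.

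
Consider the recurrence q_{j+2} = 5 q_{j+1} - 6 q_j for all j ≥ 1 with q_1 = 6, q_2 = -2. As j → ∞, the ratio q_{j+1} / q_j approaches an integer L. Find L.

The characteristic equation is r^2 - 5r + 6 = 0, which factors as (r - 3)(r - 2) = 0.
So the roots are 3 and 2. Since |3| > |2| and the coefficient of 3^j is non-zero, the ratio tends to 3.

3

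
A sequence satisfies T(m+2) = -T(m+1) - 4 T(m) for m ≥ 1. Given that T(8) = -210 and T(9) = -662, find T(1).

-1

Rearranging, T(m-2) = (T(m) + T(m-1)) / -4.
T(7) = (-662 + (-210)) / -4 = -872/-4 = 218
T(6) = (-210 + 218) / -4 = 8/-4 = -2
T(5) = (218 + (-2)) / -4 = 216/-4 = -54
T(4) = (-2 + (-54)) / -4 = -56/-4 = 14
T(3) = (-54 + 14) / -4 = -40/-4 = 10
T(2) = (14 + 10) / -4 = 24/-4 = -6
T(1) = (10 + (-6)) / -4 = 4/-4 = -1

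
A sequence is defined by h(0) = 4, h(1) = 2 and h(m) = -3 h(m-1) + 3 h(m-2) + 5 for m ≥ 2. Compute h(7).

h(2) = -3(2) + 3(4) + 5 = 11
h(3) = -3(11) + 3(2) + 5 = -22
h(4) = -3(-22) + 3(11) + 5 = 104
h(5) = -3(104) + 3(-22) + 5 = -373
h(6) = -3(-373) + 3(104) + 5 = 1436
h(7) = -3(1436) + 3(-373) + 5 = -5422

-5422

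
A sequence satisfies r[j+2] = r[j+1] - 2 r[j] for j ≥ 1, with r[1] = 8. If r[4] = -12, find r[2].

-4

Let r[2] = z.
r[3] = -16 + z
r[4] = -16 - z
So -16 - z = -12, giving z = -4.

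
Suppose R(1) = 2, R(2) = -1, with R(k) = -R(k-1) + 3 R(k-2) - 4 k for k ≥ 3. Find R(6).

-45

R(3) = -(-1) + 3(2) - 12 = -5
R(4) = -(-5) + 3(-1) - 16 = -14
R(5) = -(-14) + 3(-5) - 20 = -21
R(6) = -(-21) + 3(-14) - 24 = -45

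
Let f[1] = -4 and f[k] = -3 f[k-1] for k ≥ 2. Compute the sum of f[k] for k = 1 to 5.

-244

f[2] = -3·(-4) = 12
f[3] = -3·12 = -36
f[4] = -3·(-36) = 108
f[5] = -3·108 = -324
Sum = (-4) + 12 + (-36) + 108 + (-324) = -244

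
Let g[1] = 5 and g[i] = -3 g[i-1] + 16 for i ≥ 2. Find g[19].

The fixed point is 16/(1 + 3) = 4, so g[i] - 4 = -3(g[i-1] - 4).
Hence g[i] = 1·(-3)^{i-1} + 4.
g[19] = 1·(-3)^{18} + 4 = 1·387420489 + 4 = 387420493.

387420493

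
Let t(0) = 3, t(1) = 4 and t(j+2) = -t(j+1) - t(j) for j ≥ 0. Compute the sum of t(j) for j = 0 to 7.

t(2) = -4 - 3 = -7
t(3) = -(-7) - 4 = 3
t(4) = -3 - (-7) = 4
t(5) = -4 - 3 = -7
t(6) = -(-7) - 4 = 3
t(7) = -3 - (-7) = 4
Sum = 3 + 4 + (-7) + 3 + 4 + (-7) + 3 + 4 = 7

7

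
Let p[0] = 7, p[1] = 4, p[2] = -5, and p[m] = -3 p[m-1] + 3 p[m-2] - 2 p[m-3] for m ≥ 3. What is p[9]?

54457

p[3] = -3*(-5) + 3*4 - 2*7 = 13
p[4] = -3*13 + 3*(-5) - 2*4 = -62
p[5] = -3*(-62) + 3*13 - 2*(-5) = 235
p[6] = -3*235 + 3*(-62) - 2*13 = -917
p[7] = -3*(-917) + 3*235 - 2*(-62) = 3580
p[8] = -3*3580 + 3*(-917) - 2*235 = -13961
p[9] = -3*(-13961) + 3*3580 - 2*(-917) = 54457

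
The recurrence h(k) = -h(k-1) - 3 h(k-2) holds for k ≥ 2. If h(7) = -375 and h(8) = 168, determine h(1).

-3

Rearranging, h(k-2) = (h(k) + h(k-1)) / -3.
h(6) = (168 + (-375)) / -3 = -207/-3 = 69
h(5) = (-375 + 69) / -3 = -306/-3 = 102
h(4) = (69 + 102) / -3 = 171/-3 = -57
h(3) = (102 + (-57)) / -3 = 45/-3 = -15
h(2) = (-57 + (-15)) / -3 = -72/-3 = 24
h(1) = (-15 + 24) / -3 = 9/-3 = -3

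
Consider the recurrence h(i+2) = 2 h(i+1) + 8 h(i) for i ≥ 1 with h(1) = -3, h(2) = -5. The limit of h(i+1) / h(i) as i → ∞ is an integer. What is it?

4

The characteristic equation is r^2 - 2r - 8 = 0, which factors as (r - 4)(r + 2) = 0.
So the roots are 4 and -2. Since |4| > |-2| and the coefficient of 4^i is non-zero, the ratio tends to 4.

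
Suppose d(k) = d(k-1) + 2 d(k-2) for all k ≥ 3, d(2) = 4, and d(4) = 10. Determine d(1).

Let d(1) = w.
d(3) = 4 + 2w
d(4) = 12 + 2w
So 12 + 2w = 10, giving w = -1.

-1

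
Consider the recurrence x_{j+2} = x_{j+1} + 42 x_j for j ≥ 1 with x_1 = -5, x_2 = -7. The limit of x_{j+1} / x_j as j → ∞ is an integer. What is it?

The characteristic equation is r^2 - r - 42 = 0, which factors as (r - 7)(r + 6) = 0.
So the roots are 7 and -6. Since |7| > |-6| and the coefficient of 7^j is non-zero, the ratio tends to 7.

7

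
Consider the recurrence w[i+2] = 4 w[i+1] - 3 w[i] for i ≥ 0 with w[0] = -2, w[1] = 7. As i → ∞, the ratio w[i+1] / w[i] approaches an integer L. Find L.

The characteristic equation is r^2 - 4r + 3 = 0, which factors as (r - 3)(r - 1) = 0.
So the roots are 3 and 1. Since |3| > |1| and the coefficient of 3^i is non-zero, the ratio tends to 3.

3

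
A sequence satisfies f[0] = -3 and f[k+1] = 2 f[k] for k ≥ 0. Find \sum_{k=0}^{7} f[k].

f[1] = 2·(-3) = -6
f[2] = 2·(-6) = -12
f[3] = 2·(-12) = -24
f[4] = 2·(-24) = -48
f[5] = 2·(-48) = -96
f[6] = 2·(-96) = -192
f[7] = 2·(-192) = -384
Sum = (-3) + (-6) + (-12) + (-24) + (-48) + (-96) + (-192) + (-384) = -765

-765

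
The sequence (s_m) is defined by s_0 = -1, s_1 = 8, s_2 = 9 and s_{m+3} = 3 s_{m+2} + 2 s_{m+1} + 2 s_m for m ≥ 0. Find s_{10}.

390717

s_3 = 3(9) + 2(8) + 2(-1) = 41
s_4 = 3(41) + 2(9) + 2(8) = 157
s_5 = 3(157) + 2(41) + 2(9) = 571
s_6 = 3(571) + 2(157) + 2(41) = 2109
s_7 = 3(2109) + 2(571) + 2(157) = 7783
s_8 = 3(7783) + 2(2109) + 2(571) = 28709
s_9 = 3(28709) + 2(7783) + 2(2109) = 105911
s_{10} = 3(105911) + 2(28709) + 2(7783) = 390717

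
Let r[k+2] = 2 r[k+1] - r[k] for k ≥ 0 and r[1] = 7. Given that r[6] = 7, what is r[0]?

Let r[0] = w.
r[2] = 14 - w
r[3] = 21 - 2w
r[4] = 28 - 3w
r[5] = 35 - 4w
r[6] = 42 - 5w
So 42 - 5w = 7, giving w = 7.

7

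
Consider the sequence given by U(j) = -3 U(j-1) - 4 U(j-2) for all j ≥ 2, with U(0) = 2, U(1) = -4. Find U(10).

U(2) = -3*(-4) - 4*2 = 4
U(3) = -3*4 - 4*(-4) = 4
U(4) = -3*4 - 4*4 = -28
U(5) = -3*(-28) - 4*4 = 68
U(6) = -3*68 - 4*(-28) = -92
U(7) = -3*(-92) - 4*68 = 4
U(8) = -3*4 - 4*(-92) = 356
U(9) = -3*356 - 4*4 = -1084
U(10) = -3*(-1084) - 4*356 = 1828

1828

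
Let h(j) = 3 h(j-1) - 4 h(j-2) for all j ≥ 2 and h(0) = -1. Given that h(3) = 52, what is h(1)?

Let h(1) = w.
h(2) = 4 + 3w
h(3) = 12 + 5w
So 12 + 5w = 52, giving w = 8.

8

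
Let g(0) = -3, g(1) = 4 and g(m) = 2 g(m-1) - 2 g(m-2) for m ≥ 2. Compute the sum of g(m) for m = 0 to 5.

31

g(2) = 2(4) - 2(-3) = 14
g(3) = 2(14) - 2(4) = 20
g(4) = 2(20) - 2(14) = 12
g(5) = 2(12) - 2(20) = -16
Sum = (-3) + 4 + 14 + 20 + 12 + (-16) = 31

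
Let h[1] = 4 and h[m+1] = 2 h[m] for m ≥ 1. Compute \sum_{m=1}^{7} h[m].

h[2] = 2*4 = 8
h[3] = 2*8 = 16
h[4] = 2*16 = 32
h[5] = 2*32 = 64
h[6] = 2*64 = 128
h[7] = 2*128 = 256
Sum = 4 + 8 + 16 + 32 + 64 + 128 + 256 = 508

508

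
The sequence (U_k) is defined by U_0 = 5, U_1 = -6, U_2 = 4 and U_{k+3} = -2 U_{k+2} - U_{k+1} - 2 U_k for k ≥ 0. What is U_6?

112

U_3 = -2*4 - (-6) - 2*5 = -12
U_4 = -2*(-12) - 4 - 2*(-6) = 32
U_5 = -2*32 - (-12) - 2*4 = -60
U_6 = -2*(-60) - 32 - 2*(-12) = 112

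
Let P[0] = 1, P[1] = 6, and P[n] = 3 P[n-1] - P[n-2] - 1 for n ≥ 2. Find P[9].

12921

P[2] = 3(6) - 1 - 1 = 16
P[3] = 3(16) - 6 - 1 = 41
P[4] = 3(41) - 16 - 1 = 106
P[5] = 3(106) - 41 - 1 = 276
P[6] = 3(276) - 106 - 1 = 721
P[7] = 3(721) - 276 - 1 = 1886
P[8] = 3(1886) - 721 - 1 = 4936
P[9] = 3(4936) - 1886 - 1 = 12921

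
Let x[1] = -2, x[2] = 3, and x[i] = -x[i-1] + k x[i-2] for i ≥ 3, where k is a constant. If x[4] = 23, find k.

x[3] = -3 - 2k
x[4] = 3 + 5k
So 3 + 5k = 23, giving k = 4.

4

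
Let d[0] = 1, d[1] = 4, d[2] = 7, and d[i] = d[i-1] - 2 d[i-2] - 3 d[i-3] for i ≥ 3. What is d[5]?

-43

d[3] = 7 - 2(4) - 3(1) = -4
d[4] = (-4) - 2(7) - 3(4) = -30
d[5] = (-30) - 2(-4) - 3(7) = -43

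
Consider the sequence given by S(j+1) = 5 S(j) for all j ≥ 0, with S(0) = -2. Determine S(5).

-6250

S(1) = 5·(-2) = -10
S(2) = 5·(-10) = -50
S(3) = 5·(-50) = -250
S(4) = 5·(-250) = -1250
S(5) = 5·(-1250) = -6250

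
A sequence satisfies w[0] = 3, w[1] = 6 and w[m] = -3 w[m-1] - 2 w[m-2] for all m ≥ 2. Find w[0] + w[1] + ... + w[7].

765

w[2] = -3·6 - 2·3 = -24
w[3] = -3·(-24) - 2·6 = 60
w[4] = -3·60 - 2·(-24) = -132
w[5] = -3·(-132) - 2·60 = 276
w[6] = -3·276 - 2·(-132) = -564
w[7] = -3·(-564) - 2·276 = 1140
Sum = 3 + 6 + (-24) + 60 + (-132) + 276 + (-564) + 1140 = 765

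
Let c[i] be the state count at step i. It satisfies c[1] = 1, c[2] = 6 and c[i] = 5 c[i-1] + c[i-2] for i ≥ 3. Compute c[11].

16387276

c[3] = 5·6 + 1 = 31
c[4] = 5·31 + 6 = 161
c[5] = 5·161 + 31 = 836
c[6] = 5·836 + 161 = 4341
c[7] = 5·4341 + 836 = 22541
c[8] = 5·22541 + 4341 = 117046
c[9] = 5·117046 + 22541 = 607771
c[10] = 5·607771 + 117046 = 3155901
c[11] = 5·3155901 + 607771 = 16387276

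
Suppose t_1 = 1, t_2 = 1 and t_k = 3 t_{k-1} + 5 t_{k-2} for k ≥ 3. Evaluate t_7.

2213

t_3 = 3*1 + 5*1 = 8
t_4 = 3*8 + 5*1 = 29
t_5 = 3*29 + 5*8 = 127
t_6 = 3*127 + 5*29 = 526
t_7 = 3*526 + 5*127 = 2213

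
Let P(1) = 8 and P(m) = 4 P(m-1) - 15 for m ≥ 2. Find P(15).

The fixed point is -15/(1 - 4) = 5, so P(m) - 5 = 4(P(m-1) - 5).
Hence P(m) = 3·4^{m-1} + 5.
P(15) = 3·4^{14} + 5 = 3·268435456 + 5 = 805306373.

805306373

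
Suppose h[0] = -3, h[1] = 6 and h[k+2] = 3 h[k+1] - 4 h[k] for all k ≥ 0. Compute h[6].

-402

h[2] = 3·6 - 4·(-3) = 30
h[3] = 3·30 - 4·6 = 66
h[4] = 3·66 - 4·30 = 78
h[5] = 3·78 - 4·66 = -30
h[6] = 3·(-30) - 4·78 = -402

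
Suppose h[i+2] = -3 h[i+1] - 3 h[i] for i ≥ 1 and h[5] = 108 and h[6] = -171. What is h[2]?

2

Rearranging, h[i-2] = (h[i] + 3 h[i-1]) / -3.
h[4] = (-171 + 3·108) / -3 = 153/-3 = -51
h[3] = (108 + 3·(-51)) / -3 = -45/-3 = 15
h[2] = (-51 + 3·15) / -3 = -6/-3 = 2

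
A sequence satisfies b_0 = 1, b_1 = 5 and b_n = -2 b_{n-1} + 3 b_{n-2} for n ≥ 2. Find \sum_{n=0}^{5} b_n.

194

b_2 = -2·5 + 3·1 = -7
b_3 = -2·(-7) + 3·5 = 29
b_4 = -2·29 + 3·(-7) = -79
b_5 = -2·(-79) + 3·29 = 245
Sum = 1 + 5 + (-7) + 29 + (-79) + 245 = 194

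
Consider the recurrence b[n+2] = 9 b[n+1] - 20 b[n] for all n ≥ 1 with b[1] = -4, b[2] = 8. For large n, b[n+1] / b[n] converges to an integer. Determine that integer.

The characteristic equation is r^2 - 9r + 20 = 0, which factors as (r - 5)(r - 4) = 0.
So the roots are 5 and 4. Since |5| > |4| and the coefficient of 5^n is non-zero, the ratio tends to 5.

5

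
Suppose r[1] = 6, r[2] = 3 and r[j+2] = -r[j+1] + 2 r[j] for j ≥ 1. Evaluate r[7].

69

r[3] = -3 + 2(6) = 9
r[4] = -9 + 2(3) = -3
r[5] = -(-3) + 2(9) = 21
r[6] = -21 + 2(-3) = -27
r[7] = -(-27) + 2(21) = 69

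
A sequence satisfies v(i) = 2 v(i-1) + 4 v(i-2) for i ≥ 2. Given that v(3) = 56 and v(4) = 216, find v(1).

Rearranging, v(i-2) = (v(i) - 2 v(i-1)) / 4.
v(2) = (216 - 2·56) / 4 = 104/4 = 26
v(1) = (56 - 2·26) / 4 = 4/4 = 1

1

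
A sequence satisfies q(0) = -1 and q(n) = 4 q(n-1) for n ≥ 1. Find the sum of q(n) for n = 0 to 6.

-5461

q(1) = 4*(-1) = -4
q(2) = 4*(-4) = -16
q(3) = 4*(-16) = -64
q(4) = 4*(-64) = -256
q(5) = 4*(-256) = -1024
q(6) = 4*(-1024) = -4096
Sum = (-1) + (-4) + (-16) + (-64) + (-256) + (-1024) + (-4096) = -5461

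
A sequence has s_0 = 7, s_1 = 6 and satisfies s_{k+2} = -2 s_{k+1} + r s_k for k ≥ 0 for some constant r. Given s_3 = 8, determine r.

s_2 = -12 + 7r
s_3 = 24 - 8r
So 24 - 8r = 8, giving r = 2.

2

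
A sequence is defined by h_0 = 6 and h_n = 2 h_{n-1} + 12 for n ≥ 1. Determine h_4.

276

h_1 = 2*6 + 12 = 24
h_2 = 2*24 + 12 = 60
h_3 = 2*60 + 12 = 132
h_4 = 2*132 + 12 = 276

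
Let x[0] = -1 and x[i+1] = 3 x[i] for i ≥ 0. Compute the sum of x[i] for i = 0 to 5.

-364

x[1] = 3·(-1) = -3
x[2] = 3·(-3) = -9
x[3] = 3·(-9) = -27
x[4] = 3·(-27) = -81
x[5] = 3·(-81) = -243
Sum = (-1) + (-3) + (-9) + (-27) + (-81) + (-243) = -364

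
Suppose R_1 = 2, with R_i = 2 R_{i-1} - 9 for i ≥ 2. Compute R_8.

-887

R_2 = 2(2) - 9 = -5
R_3 = 2(-5) - 9 = -19
R_4 = 2(-19) - 9 = -47
R_5 = 2(-47) - 9 = -103
R_6 = 2(-103) - 9 = -215
R_7 = 2(-215) - 9 = -439
R_8 = 2(-439) - 9 = -887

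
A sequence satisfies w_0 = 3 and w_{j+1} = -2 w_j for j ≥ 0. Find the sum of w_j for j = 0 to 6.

w_1 = -2·3 = -6
w_2 = -2·(-6) = 12
w_3 = -2·12 = -24
w_4 = -2·(-24) = 48
w_5 = -2·48 = -96
w_6 = -2·(-96) = 192
Sum = 3 + (-6) + 12 + (-24) + 48 + (-96) + 192 = 129

129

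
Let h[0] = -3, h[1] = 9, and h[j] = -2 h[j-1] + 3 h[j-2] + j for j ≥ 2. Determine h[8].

h[2] = -2*9 + 3*(-3) + 2 = -25
h[3] = -2*(-25) + 3*9 + 3 = 80
h[4] = -2*80 + 3*(-25) + 4 = -231
h[5] = -2*(-231) + 3*80 + 5 = 707
h[6] = -2*707 + 3*(-231) + 6 = -2101
h[7] = -2*(-2101) + 3*707 + 7 = 6330
h[8] = -2*6330 + 3*(-2101) + 8 = -18955

-18955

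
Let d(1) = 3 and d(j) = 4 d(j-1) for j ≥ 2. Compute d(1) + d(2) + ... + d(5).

1023

d(2) = 4(3) = 12
d(3) = 4(12) = 48
d(4) = 4(48) = 192
d(5) = 4(192) = 768
Sum = 3 + 12 + 48 + 192 + 768 = 1023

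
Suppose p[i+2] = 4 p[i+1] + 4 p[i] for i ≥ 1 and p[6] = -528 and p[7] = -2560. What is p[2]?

3

Rearranging, p[i-2] = (p[i] - 4 p[i-1]) / 4.
p[5] = (-2560 - 4*(-528)) / 4 = -448/4 = -112
p[4] = (-528 - 4*(-112)) / 4 = -80/4 = -20
p[3] = (-112 - 4*(-20)) / 4 = -32/4 = -8
p[2] = (-20 - 4*(-8)) / 4 = 12/4 = 3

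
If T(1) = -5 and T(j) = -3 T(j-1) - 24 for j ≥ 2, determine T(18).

The fixed point is -24/(1 + 3) = -6, so T(j) + 6 = -3(T(j-1) + 6).
Hence T(j) = 1·(-3)^{j-1} - 6.
T(18) = 1·(-3)^{17} - 6 = 1·-129140163 - 6 = -129140169.

-129140169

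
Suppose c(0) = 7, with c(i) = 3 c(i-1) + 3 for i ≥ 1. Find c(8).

55767

c(1) = 3·7 + 3 = 24
c(2) = 3·24 + 3 = 75
c(3) = 3·75 + 3 = 228
c(4) = 3·228 + 3 = 687
c(5) = 3·687 + 3 = 2064
c(6) = 3·2064 + 3 = 6195
c(7) = 3·6195 + 3 = 18588
c(8) = 3·18588 + 3 = 55767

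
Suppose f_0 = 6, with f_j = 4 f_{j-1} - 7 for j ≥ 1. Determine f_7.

f_1 = 4(6) - 7 = 17
f_2 = 4(17) - 7 = 61
f_3 = 4(61) - 7 = 237
f_4 = 4(237) - 7 = 941
f_5 = 4(941) - 7 = 3757
f_6 = 4(3757) - 7 = 15021
f_7 = 4(15021) - 7 = 60077

60077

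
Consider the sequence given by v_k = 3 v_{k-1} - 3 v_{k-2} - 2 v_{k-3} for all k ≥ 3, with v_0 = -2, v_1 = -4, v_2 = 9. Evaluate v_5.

183

v_3 = 3·9 - 3·(-4) - 2·(-2) = 43
v_4 = 3·43 - 3·9 - 2·(-4) = 110
v_5 = 3·110 - 3·43 - 2·9 = 183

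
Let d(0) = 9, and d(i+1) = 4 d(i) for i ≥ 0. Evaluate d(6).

d(1) = 4·9 = 36
d(2) = 4·36 = 144
d(3) = 4·144 = 576
d(4) = 4·576 = 2304
d(5) = 4·2304 = 9216
d(6) = 4·9216 = 36864

36864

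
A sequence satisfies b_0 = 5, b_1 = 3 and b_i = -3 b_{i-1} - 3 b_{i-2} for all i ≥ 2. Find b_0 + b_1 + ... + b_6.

-43

b_2 = -3·3 - 3·5 = -24
b_3 = -3·(-24) - 3·3 = 63
b_4 = -3·63 - 3·(-24) = -117
b_5 = -3·(-117) - 3·63 = 162
b_6 = -3·162 - 3·(-117) = -135
Sum = 5 + 3 + (-24) + 63 + (-117) + 162 + (-135) = -43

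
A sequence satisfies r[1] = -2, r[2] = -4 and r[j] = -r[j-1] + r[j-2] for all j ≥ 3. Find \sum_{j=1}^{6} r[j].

r[3] = -(-4) + (-2) = 2
r[4] = -2 + (-4) = -6
r[5] = -(-6) + 2 = 8
r[6] = -8 + (-6) = -14
Sum = (-2) + (-4) + 2 + (-6) + 8 + (-14) = -16

-16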